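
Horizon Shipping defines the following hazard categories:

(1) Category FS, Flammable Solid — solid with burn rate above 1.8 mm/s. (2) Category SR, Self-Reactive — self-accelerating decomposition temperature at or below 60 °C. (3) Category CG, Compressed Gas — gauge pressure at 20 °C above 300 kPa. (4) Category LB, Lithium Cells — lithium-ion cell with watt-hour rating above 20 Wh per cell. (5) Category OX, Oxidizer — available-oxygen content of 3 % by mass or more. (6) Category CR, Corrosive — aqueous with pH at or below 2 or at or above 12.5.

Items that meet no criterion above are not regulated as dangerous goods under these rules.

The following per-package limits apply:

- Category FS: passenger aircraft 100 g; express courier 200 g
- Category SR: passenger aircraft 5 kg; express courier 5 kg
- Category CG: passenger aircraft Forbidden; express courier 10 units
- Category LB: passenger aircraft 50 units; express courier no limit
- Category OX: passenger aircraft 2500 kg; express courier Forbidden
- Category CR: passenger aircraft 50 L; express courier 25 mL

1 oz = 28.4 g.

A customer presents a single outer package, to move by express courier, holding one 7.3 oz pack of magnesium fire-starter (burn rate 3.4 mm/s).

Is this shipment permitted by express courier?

Burn rate 3.4 mm/s meets the Category FS criterion (Flammable Solid), so the magnesium fire-starter is Category FS.
Category FS quantity: one 7.3 oz pack = 207.32 g.
That exceeds the Category FS express courier limit of 200 g.

No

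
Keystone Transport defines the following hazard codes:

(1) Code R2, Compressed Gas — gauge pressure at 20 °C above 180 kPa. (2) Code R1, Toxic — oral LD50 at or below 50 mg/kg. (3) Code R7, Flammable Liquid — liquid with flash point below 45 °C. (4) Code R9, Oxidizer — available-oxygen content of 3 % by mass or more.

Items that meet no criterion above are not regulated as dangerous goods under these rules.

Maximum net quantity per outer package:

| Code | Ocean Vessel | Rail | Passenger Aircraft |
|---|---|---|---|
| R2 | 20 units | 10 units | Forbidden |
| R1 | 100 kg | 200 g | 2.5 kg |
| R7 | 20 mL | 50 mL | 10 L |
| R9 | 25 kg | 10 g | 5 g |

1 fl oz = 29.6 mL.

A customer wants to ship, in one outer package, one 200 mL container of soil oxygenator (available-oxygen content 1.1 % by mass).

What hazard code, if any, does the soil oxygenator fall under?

available-oxygen content 1.1 % by mass is not above 3 % by mass, so Code R9 does not apply.
No criterion is met, so the item is not regulated.

Not regulated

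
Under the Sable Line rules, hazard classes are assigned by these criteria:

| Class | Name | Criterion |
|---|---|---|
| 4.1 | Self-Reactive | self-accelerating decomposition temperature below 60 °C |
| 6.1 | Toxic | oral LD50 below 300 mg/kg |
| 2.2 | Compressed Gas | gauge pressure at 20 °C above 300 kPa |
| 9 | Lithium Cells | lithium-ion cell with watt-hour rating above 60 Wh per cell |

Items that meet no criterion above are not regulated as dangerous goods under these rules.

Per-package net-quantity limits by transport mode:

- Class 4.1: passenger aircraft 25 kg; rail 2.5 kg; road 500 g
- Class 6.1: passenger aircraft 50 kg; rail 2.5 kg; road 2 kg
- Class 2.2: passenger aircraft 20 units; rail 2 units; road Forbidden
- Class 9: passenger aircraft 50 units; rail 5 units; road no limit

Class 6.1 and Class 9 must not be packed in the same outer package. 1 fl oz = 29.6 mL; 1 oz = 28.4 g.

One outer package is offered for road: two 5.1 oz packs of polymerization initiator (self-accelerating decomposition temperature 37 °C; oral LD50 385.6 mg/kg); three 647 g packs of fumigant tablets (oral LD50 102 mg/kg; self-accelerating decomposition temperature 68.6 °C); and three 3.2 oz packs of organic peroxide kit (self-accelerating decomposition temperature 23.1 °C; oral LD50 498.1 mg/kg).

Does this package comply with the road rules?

No

The polymerization initiator has self-accelerating decomposition temperature 37 °C, which is < 60 °C, so it is Class 4.1 (Self-Reactive).
The fumigant tablets have oral LD50 102 mg/kg, which is < 300 mg/kg, so they are Class 6.1 (Toxic).
Self-accelerating decomposition temperature 23.1 °C meets the Class 4.1 criterion (Self-Reactive), so the organic peroxide kit is Class 4.1.
Class 4.1 net quantity: (two 5.1 oz packs = 289.68 g) + (three 3.2 oz packs = 272.64 g) = 562.32 g.
That exceeds the Class 4.1 road limit of 500 g.
Class 6.1 quantity: three 647 g packs = 1.941 kg.
1.941 kg ≤ 2 kg (road limit, Class 6.1) — within limit.
The segregation rule (Class 6.1 with Class 9) does not apply to Class 4.1 with Class 6.1.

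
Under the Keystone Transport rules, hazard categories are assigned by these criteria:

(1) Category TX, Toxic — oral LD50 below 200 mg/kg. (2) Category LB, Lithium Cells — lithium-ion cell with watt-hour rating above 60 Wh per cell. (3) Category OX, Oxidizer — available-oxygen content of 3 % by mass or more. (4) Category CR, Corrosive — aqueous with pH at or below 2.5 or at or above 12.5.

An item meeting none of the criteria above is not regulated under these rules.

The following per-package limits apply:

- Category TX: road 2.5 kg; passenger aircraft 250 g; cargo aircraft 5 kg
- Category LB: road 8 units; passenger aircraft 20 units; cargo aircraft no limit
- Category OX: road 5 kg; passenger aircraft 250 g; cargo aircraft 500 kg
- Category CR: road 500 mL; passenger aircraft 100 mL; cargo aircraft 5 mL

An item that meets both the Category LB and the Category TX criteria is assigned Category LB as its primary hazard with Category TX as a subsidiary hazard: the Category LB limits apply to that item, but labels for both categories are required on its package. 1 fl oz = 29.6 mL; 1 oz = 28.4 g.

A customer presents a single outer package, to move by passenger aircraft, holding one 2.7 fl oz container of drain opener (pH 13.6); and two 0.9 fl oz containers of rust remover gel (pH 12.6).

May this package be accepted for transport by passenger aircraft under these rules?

No

The drain opener has pH 13.6, which is ≥ 12.5, so it is Category CR (Corrosive).
Rust remover gel: pH 12.6 ≥ 12.5 → Category CR (Corrosive).
Category CR net quantity: (one 2.7 fl oz container = 79.92 mL) + (two 0.9 fl oz containers = 53.28 mL) = 133.2 mL.
133.2 mL exceeds the passenger aircraft limit of 100 mL for Category CR.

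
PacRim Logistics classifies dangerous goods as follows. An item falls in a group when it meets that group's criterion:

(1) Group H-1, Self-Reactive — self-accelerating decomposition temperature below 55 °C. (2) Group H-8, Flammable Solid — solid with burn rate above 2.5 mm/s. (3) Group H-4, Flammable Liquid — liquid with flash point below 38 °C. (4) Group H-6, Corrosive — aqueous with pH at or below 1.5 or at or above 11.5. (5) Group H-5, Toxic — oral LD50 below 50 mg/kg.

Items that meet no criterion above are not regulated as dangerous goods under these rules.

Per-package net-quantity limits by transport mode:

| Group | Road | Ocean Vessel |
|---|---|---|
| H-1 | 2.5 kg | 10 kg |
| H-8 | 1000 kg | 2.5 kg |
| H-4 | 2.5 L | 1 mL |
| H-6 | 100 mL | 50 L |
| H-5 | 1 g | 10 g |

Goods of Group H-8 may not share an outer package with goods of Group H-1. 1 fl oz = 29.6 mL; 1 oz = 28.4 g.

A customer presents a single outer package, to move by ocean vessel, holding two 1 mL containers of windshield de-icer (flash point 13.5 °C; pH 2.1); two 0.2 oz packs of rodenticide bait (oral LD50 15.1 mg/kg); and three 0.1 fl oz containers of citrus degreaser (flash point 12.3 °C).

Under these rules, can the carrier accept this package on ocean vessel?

No

Flash point 13.5 °C meets the Group H-4 criterion (Flammable Liquid), so the windshield de-icer is Group H-4.
The rodenticide bait has oral LD50 15.1 mg/kg, which is < 50 mg/kg, so it is Group H-5 (Toxic).
Citrus degreaser: flash point 12.3 °C < 38 °C → Group H-4 (Flammable Liquid).
Total Group H-4: (two 1 mL containers = 2 mL) + (three 0.1 fl oz containers = 8.88 mL) = 10.88 mL.
10.88 mL > 1 mL (ocean vessel limit, Group H-4) — over the limit.
Group H-5 quantity: two 0.2 oz packs = 11.36 g.
That exceeds the Group H-5 ocean vessel limit of 10 g.
The segregation rule (Group H-8 with Group H-1) does not apply to Group H-4 with Group H-5.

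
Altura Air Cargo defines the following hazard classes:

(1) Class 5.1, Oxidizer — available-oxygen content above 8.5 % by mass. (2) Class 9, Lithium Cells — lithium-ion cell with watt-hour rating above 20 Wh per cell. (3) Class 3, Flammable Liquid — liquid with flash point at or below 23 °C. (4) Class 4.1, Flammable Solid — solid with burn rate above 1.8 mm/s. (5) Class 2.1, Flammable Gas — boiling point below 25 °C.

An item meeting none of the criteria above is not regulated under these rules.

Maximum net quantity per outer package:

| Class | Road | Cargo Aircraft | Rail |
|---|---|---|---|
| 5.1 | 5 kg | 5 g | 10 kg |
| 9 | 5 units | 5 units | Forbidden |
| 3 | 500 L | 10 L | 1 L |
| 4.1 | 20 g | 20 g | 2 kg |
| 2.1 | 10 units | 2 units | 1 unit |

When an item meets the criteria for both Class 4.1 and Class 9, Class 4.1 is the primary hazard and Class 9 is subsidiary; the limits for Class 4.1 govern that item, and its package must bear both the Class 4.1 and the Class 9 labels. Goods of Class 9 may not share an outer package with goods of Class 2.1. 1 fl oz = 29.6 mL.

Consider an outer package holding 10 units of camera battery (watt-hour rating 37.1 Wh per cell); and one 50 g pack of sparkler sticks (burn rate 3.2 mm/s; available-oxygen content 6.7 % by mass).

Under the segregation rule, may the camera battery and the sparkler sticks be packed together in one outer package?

Yes

Camera battery: watt-hour rating 37.1 Wh per cell > 20 Wh per cell → Class 9 (Lithium Cells).
With burn rate 3.2 mm/s (> 1.8 mm/s), the sparkler sticks fall in Class 4.1.
No segregation rule bars Class 9 with Class 4.1.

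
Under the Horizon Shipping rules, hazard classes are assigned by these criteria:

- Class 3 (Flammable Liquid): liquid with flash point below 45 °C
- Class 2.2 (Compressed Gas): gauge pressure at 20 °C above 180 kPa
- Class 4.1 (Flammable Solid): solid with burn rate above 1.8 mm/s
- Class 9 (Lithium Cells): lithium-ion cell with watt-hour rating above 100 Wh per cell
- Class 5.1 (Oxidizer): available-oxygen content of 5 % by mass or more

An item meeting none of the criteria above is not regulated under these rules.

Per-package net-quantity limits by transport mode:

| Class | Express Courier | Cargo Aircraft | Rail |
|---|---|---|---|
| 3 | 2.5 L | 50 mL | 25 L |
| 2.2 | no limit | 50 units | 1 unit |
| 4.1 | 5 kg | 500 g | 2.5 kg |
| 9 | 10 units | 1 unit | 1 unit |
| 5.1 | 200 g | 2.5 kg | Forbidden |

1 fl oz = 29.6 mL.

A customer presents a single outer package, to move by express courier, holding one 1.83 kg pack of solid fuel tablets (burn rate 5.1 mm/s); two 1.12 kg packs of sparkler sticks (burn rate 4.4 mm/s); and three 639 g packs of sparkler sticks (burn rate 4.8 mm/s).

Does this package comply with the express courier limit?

No

With burn rate 5.1 mm/s (> 1.8 mm/s), the solid fuel tablets fall in Class 4.1.
With burn rate 4.4 mm/s (> 1.8 mm/s), the sparkler sticks fall in Class 4.1.
The sparkler sticks have burn rate 4.8 mm/s, which is > 1.8 mm/s, so they are Class 4.1 (Flammable Solid).
Class 4.1 net quantity: 1.83 kg + (two 1.12 kg packs = 2.24 kg) + (three 639 g packs = 1.917 kg) = 5.987 kg.
5.987 kg exceeds the express courier limit of 5 kg for Class 4.1.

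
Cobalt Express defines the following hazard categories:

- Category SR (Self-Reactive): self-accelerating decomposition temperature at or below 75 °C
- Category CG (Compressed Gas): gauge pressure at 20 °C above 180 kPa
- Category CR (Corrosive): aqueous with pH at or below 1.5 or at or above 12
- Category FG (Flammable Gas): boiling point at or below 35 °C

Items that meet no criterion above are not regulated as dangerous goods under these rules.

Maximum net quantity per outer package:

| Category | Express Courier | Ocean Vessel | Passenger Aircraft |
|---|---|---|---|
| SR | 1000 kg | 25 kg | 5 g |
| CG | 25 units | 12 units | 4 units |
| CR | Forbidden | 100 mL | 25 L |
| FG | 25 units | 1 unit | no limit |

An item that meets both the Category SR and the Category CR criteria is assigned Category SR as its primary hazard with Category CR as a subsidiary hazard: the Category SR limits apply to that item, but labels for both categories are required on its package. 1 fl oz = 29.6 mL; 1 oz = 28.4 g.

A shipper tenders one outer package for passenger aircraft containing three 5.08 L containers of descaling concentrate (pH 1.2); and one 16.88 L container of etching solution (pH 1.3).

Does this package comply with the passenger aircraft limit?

No

With pH 1.2 (≤ 1.5), the descaling concentrate falls in Category CR.
With pH 1.3 (≤ 1.5), the etching solution falls in Category CR.
Total Category CR: (three 5.08 L containers = 15.24 L) + 16.88 L = 32.12 L.
That exceeds the Category CR passenger aircraft limit of 25 L.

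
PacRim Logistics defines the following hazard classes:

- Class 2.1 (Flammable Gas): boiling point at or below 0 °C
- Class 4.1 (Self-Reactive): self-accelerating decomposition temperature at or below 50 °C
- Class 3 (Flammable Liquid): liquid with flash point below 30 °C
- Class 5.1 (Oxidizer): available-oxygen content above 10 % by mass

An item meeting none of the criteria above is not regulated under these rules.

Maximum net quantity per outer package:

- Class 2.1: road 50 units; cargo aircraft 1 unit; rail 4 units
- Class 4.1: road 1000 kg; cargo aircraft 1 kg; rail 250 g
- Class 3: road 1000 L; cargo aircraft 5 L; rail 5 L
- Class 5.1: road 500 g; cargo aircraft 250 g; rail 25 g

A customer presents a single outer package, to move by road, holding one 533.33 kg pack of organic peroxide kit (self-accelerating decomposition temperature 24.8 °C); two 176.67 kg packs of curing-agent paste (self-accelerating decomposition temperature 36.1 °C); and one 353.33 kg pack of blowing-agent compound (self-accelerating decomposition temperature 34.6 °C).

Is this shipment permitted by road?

Organic peroxide kit: self-accelerating decomposition temperature 24.8 °C ≤ 50 °C → Class 4.1 (Self-Reactive).
With self-accelerating decomposition temperature 36.1 °C (≤ 50 °C), the curing-agent paste falls in Class 4.1.
Blowing-agent compound: self-accelerating decomposition temperature 34.6 °C ≤ 50 °C → Class 4.1 (Self-Reactive).
Class 4.1 net quantity: 533.33 kg + (two 176.67 kg packs = 353.34 kg) + 353.33 kg = 1240 kg.
1240 kg exceeds the road limit of 1000 kg for Class 4.1.

No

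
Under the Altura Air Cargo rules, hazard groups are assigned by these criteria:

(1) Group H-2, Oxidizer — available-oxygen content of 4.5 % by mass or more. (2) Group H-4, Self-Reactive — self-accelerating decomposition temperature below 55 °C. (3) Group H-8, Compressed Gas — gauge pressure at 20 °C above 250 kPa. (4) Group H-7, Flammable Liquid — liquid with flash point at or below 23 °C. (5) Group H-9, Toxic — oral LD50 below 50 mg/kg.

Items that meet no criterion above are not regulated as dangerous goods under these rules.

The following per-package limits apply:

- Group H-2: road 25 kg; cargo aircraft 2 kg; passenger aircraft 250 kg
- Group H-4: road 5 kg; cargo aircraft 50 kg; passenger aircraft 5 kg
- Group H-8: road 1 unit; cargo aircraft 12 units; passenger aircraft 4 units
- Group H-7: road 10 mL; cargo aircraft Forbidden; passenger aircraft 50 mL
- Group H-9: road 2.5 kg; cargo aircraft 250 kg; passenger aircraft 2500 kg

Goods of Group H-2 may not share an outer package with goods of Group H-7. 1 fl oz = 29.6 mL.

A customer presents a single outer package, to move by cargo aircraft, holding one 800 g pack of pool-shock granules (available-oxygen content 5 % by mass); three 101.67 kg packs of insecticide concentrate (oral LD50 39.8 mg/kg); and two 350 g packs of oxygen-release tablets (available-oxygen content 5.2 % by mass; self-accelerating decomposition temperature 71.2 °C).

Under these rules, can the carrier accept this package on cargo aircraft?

The pool-shock granules have available-oxygen content 5 % by mass, which is ≥ 4.5 % by mass, so they are Group H-2 (Oxidizer).
With oral LD50 39.8 mg/kg (< 50 mg/kg), the insecticide concentrate falls in Group H-9.
With available-oxygen content 5.2 % by mass (≥ 4.5 % by mass), the oxygen-release tablets fall in Group H-2.
Total Group H-2: 800 g + (two 350 g packs = 700 g) = 1.5 kg.
1.5 kg is within the cargo aircraft limit of 2 kg for Group H-2.
Group H-9 quantity: three 101.67 kg packs = 305.01 kg.
305.01 kg exceeds the cargo aircraft limit of 250 kg for Group H-9.
The segregation rule (Group H-2 with Group H-7) does not apply to Group H-2 with Group H-9.

No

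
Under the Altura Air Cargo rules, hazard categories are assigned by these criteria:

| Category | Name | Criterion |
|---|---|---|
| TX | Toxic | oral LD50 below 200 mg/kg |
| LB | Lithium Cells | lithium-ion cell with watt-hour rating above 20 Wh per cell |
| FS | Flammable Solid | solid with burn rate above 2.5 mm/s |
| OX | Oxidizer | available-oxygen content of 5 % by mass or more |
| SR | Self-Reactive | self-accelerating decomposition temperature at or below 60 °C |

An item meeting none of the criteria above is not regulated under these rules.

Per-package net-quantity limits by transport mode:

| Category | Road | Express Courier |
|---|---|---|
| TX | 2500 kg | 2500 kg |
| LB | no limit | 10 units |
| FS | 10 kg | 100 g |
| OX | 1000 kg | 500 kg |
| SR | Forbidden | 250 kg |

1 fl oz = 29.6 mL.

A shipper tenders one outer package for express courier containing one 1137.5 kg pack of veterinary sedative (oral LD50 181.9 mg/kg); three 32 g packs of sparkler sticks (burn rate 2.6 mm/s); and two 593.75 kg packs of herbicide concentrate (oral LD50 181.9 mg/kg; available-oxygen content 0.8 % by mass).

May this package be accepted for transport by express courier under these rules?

Oral LD50 181.9 mg/kg meets the Category TX criterion (Toxic), so the veterinary sedative is Category TX.
With burn rate 2.6 mm/s (> 2.5 mm/s), the sparkler sticks fall in Category FS.
The herbicide concentrate has oral LD50 181.9 mg/kg, which is < 200 mg/kg, so it is Category TX (Toxic).
Category FS quantity: three 32 g packs = 96 g.
That is within the Category FS express courier limit of 100 g.
Category TX net quantity: 1137.5 kg + (two 593.75 kg packs = 1187.5 kg) = 2325 kg.
2325 kg ≤ 2500 kg (express courier limit, Category TX) — within limit.
Every hazard category is within its express courier limit and no segregation rule is violated.

Yes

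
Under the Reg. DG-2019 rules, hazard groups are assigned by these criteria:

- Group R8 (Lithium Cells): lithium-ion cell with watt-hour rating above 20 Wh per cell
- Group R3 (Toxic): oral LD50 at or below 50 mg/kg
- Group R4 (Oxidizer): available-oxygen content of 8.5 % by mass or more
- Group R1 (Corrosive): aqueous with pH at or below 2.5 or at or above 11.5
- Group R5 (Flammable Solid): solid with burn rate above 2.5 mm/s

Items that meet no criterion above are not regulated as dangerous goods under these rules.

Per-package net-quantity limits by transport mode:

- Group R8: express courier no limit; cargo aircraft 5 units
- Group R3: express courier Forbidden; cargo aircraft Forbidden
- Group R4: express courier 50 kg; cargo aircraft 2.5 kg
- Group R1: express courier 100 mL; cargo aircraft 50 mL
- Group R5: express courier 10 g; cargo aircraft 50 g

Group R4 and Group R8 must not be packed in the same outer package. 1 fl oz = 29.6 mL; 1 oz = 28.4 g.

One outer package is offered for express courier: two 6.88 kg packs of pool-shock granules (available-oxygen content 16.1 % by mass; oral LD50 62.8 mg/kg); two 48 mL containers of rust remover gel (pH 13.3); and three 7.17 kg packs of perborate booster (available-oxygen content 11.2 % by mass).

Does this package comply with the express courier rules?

Yes

Pool-shock granules: available-oxygen content 16.1 % by mass ≥ 8.5 % by mass → Group R4 (Oxidizer).
Rust remover gel: pH 13.3 ≥ 11.5 → Group R1 (Corrosive).
Available-oxygen content 11.2 % by mass meets the Group R4 criterion (Oxidizer), so the perborate booster is Group R4.
Group R4 net quantity: (two 6.88 kg packs = 13.76 kg) + (three 7.17 kg packs = 21.51 kg) = 35.27 kg.
35.27 kg ≤ 50 kg (express courier limit, Group R4) — within limit.
Group R1 quantity: two 48 mL containers = 96 mL.
96 mL is within the express courier limit of 100 mL for Group R1.
The segregation rule (Group R4 with Group R8) does not apply to Group R4 with Group R1.
Every hazard group is within its express courier limit and no segregation rule is violated.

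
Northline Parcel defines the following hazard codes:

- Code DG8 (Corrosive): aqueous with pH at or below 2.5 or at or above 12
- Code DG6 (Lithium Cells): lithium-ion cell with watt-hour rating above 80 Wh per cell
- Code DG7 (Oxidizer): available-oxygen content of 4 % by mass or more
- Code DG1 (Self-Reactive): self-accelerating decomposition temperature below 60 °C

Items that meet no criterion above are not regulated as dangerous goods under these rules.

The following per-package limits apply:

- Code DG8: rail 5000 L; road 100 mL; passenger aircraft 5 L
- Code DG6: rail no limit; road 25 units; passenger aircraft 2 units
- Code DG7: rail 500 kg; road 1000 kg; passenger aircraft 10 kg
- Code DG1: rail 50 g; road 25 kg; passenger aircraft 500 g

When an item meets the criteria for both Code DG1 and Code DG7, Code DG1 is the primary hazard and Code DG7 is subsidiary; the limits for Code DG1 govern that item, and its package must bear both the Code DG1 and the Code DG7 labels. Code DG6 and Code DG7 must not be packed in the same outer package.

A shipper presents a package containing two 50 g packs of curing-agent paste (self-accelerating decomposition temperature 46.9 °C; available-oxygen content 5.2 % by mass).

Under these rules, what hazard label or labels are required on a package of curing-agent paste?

Code DG1 and DG7

The curing-agent paste has self-accelerating decomposition temperature 46.9 °C, which is < 60 °C, so it is Code DG1 (Self-Reactive).
The curing-agent paste has available-oxygen content 5.2 % by mass, which is ≥ 4 % by mass, so it is Code DG7 (Oxidizer).
By the precedence rule Code DG1 is primary and Code DG7 is subsidiary, and that rule requires both labels on the package.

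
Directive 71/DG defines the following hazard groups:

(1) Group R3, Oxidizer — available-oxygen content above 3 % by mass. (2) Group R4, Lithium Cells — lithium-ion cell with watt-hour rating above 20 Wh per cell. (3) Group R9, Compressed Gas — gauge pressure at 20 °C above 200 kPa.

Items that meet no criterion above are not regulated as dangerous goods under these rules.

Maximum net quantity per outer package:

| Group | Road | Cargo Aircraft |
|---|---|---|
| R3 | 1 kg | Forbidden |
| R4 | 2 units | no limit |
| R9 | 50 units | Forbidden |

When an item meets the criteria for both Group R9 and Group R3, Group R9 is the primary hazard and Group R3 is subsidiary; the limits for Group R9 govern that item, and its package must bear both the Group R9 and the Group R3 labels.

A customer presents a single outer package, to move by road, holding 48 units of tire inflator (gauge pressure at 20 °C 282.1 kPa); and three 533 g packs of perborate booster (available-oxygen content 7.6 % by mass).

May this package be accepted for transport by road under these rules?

With gauge pressure at 20 °C 282.1 kPa (> 200 kPa), the tire inflator falls in Group R9.
The perborate booster has available-oxygen content 7.6 % by mass, which is > 3 % by mass, so it is Group R3 (Oxidizer).
Group R3 quantity: three 533 g packs = 1.599 kg.
That exceeds the Group R3 road limit of 1 kg.
Group R9 quantity: 48 units.
48 units ≤ 50 units (road limit, Group R9) — within limit.

No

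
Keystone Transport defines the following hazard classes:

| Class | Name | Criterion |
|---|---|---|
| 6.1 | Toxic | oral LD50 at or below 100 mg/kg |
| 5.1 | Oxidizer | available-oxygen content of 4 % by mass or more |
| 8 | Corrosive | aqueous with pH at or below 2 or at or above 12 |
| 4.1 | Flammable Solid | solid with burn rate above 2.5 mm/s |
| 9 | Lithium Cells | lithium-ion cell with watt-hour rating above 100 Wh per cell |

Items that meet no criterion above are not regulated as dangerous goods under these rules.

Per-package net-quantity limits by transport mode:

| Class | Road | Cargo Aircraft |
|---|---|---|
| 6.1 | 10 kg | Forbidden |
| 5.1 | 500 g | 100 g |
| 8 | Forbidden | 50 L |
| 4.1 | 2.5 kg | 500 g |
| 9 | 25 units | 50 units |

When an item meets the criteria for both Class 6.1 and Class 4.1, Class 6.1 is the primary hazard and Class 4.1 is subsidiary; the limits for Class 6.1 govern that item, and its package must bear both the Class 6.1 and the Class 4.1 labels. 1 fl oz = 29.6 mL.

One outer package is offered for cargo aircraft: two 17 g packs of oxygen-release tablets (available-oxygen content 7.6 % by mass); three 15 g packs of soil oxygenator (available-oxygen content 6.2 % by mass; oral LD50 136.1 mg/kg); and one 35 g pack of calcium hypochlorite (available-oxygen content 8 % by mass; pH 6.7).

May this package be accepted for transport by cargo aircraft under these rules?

With available-oxygen content 7.6 % by mass (≥ 4 % by mass), the oxygen-release tablets fall in Class 5.1.
With available-oxygen content 6.2 % by mass (≥ 4 % by mass), the soil oxygenator falls in Class 5.1.
The calcium hypochlorite has available-oxygen content 8 % by mass, which is ≥ 4 % by mass, so it is Class 5.1 (Oxidizer).
Class 5.1 net quantity: (two 17 g packs = 34 g) + (three 15 g packs = 45 g) + 35 g = 114 g.
That exceeds the Class 5.1 cargo aircraft limit of 100 g.

No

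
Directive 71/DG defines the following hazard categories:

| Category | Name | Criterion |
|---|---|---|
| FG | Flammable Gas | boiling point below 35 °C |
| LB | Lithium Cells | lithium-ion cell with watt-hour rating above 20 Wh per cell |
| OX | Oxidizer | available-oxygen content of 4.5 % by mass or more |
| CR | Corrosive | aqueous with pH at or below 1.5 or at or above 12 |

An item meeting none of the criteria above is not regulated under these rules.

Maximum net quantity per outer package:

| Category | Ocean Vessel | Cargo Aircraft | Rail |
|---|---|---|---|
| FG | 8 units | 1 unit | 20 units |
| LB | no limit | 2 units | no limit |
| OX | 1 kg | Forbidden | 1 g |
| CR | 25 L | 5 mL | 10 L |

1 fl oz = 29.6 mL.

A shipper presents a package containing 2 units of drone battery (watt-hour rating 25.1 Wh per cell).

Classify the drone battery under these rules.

The drone battery has watt-hour rating 25.1 Wh per cell, which is > 20 Wh per cell, so it is Category LB (Lithium Cells).

Category LB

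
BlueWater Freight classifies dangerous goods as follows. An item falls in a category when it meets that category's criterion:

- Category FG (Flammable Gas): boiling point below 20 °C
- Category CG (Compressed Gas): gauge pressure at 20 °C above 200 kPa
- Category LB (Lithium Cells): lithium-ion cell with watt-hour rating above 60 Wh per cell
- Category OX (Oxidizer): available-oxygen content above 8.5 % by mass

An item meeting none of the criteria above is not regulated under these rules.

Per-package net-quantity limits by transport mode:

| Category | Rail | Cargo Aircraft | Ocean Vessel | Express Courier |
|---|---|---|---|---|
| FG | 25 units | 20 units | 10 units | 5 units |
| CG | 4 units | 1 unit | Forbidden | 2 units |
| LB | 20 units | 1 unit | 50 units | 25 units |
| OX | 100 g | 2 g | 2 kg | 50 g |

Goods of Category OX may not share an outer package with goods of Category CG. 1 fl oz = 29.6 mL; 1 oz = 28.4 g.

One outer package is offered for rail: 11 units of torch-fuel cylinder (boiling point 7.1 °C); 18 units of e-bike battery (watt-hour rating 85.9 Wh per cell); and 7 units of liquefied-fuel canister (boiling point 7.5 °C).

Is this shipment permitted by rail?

With boiling point 7.1 °C (< 20 °C), the torch-fuel cylinder falls in Category FG.
E-bike battery: watt-hour rating 85.9 Wh per cell > 60 Wh per cell → Category LB (Lithium Cells).
The liquefied-fuel canister has boiling point 7.5 °C, which is < 20 °C, so it is Category FG (Flammable Gas).
Total Category FG: 11 units + 7 units = 18 units.
18 units is within the rail limit of 25 units for Category FG.
Category LB quantity: 18 units.
18 units ≤ 20 units (rail limit, Category LB) — within limit.
The segregation rule (Category OX with Category CG) does not apply to Category FG with Category LB.
Every hazard category is within its rail limit and no segregation rule is violated.

Yes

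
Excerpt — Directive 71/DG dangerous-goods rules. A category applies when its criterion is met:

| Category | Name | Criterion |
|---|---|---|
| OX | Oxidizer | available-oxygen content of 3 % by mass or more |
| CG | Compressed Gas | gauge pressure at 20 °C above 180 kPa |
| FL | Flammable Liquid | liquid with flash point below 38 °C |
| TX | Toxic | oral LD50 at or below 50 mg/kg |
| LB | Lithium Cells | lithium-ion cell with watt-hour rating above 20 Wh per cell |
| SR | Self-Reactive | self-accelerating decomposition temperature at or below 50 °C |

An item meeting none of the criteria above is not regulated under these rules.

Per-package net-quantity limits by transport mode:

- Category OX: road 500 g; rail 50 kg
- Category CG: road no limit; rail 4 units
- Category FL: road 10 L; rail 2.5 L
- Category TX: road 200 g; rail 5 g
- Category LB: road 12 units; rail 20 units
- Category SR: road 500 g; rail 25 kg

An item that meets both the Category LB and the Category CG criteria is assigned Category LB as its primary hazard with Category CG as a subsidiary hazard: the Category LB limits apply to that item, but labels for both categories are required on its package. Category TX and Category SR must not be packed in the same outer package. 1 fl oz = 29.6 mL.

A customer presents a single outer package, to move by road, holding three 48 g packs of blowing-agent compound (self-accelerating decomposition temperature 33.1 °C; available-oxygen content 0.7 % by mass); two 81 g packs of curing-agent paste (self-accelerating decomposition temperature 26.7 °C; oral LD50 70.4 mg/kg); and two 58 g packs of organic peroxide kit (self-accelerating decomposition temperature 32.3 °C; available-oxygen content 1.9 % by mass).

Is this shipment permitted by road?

Yes

Blowing-agent compound: self-accelerating decomposition temperature 33.1 °C ≤ 50 °C → Category SR (Self-Reactive).
With self-accelerating decomposition temperature 26.7 °C (≤ 50 °C), the curing-agent paste falls in Category SR.
Organic peroxide kit: self-accelerating decomposition temperature 32.3 °C ≤ 50 °C → Category SR (Self-Reactive).
Category SR net quantity: (three 48 g packs = 144 g) + (two 81 g packs = 162 g) + (two 58 g packs = 116 g) = 422 g.
That is within the Category SR road limit of 500 g.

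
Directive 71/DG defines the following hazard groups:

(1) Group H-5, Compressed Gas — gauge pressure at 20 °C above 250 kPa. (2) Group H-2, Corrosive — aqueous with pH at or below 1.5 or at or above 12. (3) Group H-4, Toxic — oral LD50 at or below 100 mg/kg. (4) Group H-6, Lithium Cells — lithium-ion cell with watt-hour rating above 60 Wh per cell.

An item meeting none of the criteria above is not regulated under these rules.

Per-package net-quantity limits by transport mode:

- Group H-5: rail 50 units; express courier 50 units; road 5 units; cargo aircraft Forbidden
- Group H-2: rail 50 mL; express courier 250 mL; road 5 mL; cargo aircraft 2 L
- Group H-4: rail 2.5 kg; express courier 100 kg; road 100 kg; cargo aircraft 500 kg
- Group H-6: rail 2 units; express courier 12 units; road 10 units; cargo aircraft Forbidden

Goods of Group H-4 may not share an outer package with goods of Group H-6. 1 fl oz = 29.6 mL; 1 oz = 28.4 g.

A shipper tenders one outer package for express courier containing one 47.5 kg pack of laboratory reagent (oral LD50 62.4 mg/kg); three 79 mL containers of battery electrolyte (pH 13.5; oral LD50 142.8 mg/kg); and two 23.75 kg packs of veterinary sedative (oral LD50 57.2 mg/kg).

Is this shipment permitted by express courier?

Yes

Oral LD50 62.4 mg/kg meets the Group H-4 criterion (Toxic), so the laboratory reagent is Group H-4.
The battery electrolyte has pH 13.5, which is ≥ 12, so it is Group H-2 (Corrosive).
The veterinary sedative has oral LD50 57.2 mg/kg, which is ≤ 100 mg/kg, so it is Group H-4 (Toxic).
Total Group H-4: 47.5 kg + (two 23.75 kg packs = 47.5 kg) = 95 kg.
95 kg is within the express courier limit of 100 kg for Group H-4.
Group H-2 quantity: three 79 mL containers = 237 mL.
237 mL ≤ 250 mL (express courier limit, Group H-2) — within limit.
The segregation rule (Group H-4 with Group H-6) does not apply to Group H-4 with Group H-2.
Every hazard group is within its express courier limit and no segregation rule is violated.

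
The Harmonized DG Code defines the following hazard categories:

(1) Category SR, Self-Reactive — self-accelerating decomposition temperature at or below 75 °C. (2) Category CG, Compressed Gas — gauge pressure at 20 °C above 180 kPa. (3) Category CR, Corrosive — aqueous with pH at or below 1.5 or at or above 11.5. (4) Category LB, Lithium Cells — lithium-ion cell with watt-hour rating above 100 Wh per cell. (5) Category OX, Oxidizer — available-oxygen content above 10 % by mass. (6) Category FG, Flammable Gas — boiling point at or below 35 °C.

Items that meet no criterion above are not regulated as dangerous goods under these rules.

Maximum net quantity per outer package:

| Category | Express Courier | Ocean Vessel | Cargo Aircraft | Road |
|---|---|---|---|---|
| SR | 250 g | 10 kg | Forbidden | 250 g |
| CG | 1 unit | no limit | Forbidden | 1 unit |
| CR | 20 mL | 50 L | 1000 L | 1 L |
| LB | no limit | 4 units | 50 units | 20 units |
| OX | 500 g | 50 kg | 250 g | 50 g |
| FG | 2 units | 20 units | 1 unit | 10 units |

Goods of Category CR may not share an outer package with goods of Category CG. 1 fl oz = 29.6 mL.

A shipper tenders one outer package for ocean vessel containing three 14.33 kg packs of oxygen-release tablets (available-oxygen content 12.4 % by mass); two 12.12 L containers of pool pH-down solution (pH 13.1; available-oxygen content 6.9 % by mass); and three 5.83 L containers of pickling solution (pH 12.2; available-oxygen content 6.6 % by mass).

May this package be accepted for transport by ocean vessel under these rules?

Available-oxygen content 12.4 % by mass meets the Category OX criterion (Oxidizer), so the oxygen-release tablets are Category OX.
Pool pH-down solution: pH 13.1 ≥ 11.5 → Category CR (Corrosive).
pH 12.2 meets the Category CR criterion (Corrosive), so the pickling solution is Category CR.
Category CR net quantity: (two 12.12 L containers = 24.24 L) + (three 5.83 L containers = 17.49 L) = 41.73 L.
41.73 L is within the ocean vessel limit of 50 L for Category CR.
Category OX quantity: three 14.33 kg packs = 42.99 kg.
42.99 kg ≤ 50 kg (ocean vessel limit, Category OX) — within limit.
The segregation rule (Category CR with Category CG) does not apply to Category CR with Category OX.
Every hazard category is within its ocean vessel limit and no segregation rule is violated.

Yes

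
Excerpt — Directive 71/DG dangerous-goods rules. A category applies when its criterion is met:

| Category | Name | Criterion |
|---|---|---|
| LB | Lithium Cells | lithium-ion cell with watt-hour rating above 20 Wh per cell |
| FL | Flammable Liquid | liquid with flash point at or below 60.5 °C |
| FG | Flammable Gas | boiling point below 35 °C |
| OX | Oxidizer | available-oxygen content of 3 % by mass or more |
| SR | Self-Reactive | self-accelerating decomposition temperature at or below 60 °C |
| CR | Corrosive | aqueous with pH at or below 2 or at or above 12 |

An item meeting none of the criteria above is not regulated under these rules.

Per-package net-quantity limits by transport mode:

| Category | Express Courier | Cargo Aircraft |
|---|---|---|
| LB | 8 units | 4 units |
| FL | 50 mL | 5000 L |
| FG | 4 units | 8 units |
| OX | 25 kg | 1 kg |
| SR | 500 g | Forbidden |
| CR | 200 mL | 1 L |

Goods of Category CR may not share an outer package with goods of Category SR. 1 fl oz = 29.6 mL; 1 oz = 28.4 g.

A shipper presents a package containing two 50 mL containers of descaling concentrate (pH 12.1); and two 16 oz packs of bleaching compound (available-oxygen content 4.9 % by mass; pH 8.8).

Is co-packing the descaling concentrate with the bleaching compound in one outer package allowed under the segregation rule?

Yes

The descaling concentrate has pH 12.1, which is ≥ 12, so it is Category CR (Corrosive).
With available-oxygen content 4.9 % by mass (≥ 3 % by mass), the bleaching compound falls in Category OX.
No segregation rule bars Category CR with Category OX.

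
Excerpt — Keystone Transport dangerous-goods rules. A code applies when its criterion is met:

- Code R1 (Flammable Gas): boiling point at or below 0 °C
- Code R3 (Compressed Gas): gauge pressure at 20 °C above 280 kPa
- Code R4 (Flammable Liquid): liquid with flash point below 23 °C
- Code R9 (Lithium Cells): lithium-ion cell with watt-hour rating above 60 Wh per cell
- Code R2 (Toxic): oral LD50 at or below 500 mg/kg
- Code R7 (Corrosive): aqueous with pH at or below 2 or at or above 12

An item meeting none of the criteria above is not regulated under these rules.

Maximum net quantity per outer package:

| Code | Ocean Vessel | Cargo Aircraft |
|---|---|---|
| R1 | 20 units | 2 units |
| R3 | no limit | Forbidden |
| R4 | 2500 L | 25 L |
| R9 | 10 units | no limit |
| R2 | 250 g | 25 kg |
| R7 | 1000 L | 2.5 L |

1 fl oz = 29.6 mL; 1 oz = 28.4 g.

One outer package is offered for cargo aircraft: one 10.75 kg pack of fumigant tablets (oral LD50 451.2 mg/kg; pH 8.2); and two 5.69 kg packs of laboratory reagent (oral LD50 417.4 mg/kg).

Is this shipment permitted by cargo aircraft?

Yes

Oral LD50 451.2 mg/kg meets the Code R2 criterion (Toxic), so the fumigant tablets are Code R2.
Oral LD50 417.4 mg/kg meets the Code R2 criterion (Toxic), so the laboratory reagent is Code R2.
Total Code R2: 10.75 kg + (two 5.69 kg packs = 11.38 kg) = 22.13 kg.
22.13 kg ≤ 25 kg (cargo aircraft limit, Code R2) — within limit.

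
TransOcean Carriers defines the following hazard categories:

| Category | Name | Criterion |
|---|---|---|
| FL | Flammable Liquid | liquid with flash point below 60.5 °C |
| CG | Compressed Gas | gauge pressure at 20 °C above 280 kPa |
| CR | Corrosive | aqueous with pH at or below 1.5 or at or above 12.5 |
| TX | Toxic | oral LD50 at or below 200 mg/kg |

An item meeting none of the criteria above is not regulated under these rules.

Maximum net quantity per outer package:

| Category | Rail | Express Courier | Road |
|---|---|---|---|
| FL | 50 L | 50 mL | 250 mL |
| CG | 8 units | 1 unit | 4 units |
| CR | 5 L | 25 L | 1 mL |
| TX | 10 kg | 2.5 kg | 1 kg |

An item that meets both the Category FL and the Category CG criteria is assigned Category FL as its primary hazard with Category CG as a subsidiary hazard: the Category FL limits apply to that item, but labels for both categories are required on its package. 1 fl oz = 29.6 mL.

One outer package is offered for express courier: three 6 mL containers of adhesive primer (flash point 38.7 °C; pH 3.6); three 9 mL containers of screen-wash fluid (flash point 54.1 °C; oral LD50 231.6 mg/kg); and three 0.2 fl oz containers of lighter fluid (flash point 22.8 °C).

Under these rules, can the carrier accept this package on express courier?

The adhesive primer has flash point 38.7 °C, which is < 60.5 °C, so it is Category FL (Flammable Liquid).
The screen-wash fluid has flash point 54.1 °C, which is < 60.5 °C, so it is Category FL (Flammable Liquid).
Flash point 22.8 °C meets the Category FL criterion (Flammable Liquid), so the lighter fluid is Category FL.
Category FL net quantity: (three 6 mL containers = 18 mL) + (three 9 mL containers = 27 mL) + (three 0.2 fl oz containers = 17.76 mL) = 62.76 mL.
That exceeds the Category FL express courier limit of 50 mL.

No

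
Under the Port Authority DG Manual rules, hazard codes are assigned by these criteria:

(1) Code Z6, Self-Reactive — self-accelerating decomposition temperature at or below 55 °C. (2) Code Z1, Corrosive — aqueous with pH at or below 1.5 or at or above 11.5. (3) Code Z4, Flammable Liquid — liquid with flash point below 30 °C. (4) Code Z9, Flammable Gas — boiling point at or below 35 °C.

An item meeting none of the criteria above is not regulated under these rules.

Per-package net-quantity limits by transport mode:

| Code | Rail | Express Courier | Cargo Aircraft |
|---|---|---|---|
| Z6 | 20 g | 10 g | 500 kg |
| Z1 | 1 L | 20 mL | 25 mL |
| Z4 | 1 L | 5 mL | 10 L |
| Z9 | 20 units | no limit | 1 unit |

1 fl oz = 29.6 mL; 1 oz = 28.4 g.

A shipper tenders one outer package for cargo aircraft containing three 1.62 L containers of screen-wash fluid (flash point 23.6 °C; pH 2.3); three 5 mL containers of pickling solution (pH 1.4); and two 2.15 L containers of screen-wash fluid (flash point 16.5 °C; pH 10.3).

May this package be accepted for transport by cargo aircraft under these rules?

With flash point 23.6 °C (< 30 °C), the screen-wash fluid falls in Code Z4.
pH 1.4 meets the Code Z1 criterion (Corrosive), so the pickling solution is Code Z1.
Flash point 16.5 °C meets the Code Z4 criterion (Flammable Liquid), so the screen-wash fluid is Code Z4.
Code Z4 net quantity: (three 1.62 L containers = 4.86 L) + (two 2.15 L containers = 4.3 L) = 9.16 L.
That is within the Code Z4 cargo aircraft limit of 10 L.
Code Z1 quantity: three 5 mL containers = 15 mL.
15 mL is within the cargo aircraft limit of 25 mL for Code Z1.
Every hazard code is within its cargo aircraft limit and no segregation rule is violated.

Yes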